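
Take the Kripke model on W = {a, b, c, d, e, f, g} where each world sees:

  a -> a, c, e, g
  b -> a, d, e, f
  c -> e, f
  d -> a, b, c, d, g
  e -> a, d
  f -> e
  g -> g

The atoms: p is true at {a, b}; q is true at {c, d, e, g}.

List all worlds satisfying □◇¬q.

a: successors {a, c, e, g}; ◇¬q there: a:T, c:T, e:T, g:F. ✗
b: successors {a, d, e, f}; ◇¬q there: a:T, d:T, e:T, f:F. ✗
c: successors {e, f}; ◇¬q there: e:T, f:F. ✗
d: successors {a, b, c, d, g}; ◇¬q there: a:T, b:T, c:T, d:T, g:F. ✗
e: successors {a, d}; ◇¬q there: a:T, d:T. ✓
f: successors {e}; ◇¬q there: e:T. ✓
g: successors {g}; ◇¬q there: g:F. ✗

{e, f}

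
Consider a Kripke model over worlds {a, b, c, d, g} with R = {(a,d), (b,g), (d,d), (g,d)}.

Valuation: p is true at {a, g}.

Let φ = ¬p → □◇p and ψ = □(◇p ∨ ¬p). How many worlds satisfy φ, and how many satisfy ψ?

For ¬p → □◇p:
a: ¬p is F, □◇p is F. ✓
b: ¬p is T, □◇p is F. ✗
c: ¬p is T, □◇p is T. ✓
d: ¬p is T, □◇p is F. ✗
g: ¬p is F, □◇p is F. ✓
— 3 worlds.
For □(◇p ∨ ¬p):
a: successors {d}; ◇p ∨ ¬p there: d:T. ✓
b: successors {g}; ◇p ∨ ¬p there: g:F. ✗
c: no successors, so □(◇p ∨ ¬p) holds vacuously. ✓
d: successors {d}; ◇p ∨ ¬p there: d:T. ✓
g: successors {d}; ◇p ∨ ¬p there: d:T. ✓
— 4 worlds.

3 and 4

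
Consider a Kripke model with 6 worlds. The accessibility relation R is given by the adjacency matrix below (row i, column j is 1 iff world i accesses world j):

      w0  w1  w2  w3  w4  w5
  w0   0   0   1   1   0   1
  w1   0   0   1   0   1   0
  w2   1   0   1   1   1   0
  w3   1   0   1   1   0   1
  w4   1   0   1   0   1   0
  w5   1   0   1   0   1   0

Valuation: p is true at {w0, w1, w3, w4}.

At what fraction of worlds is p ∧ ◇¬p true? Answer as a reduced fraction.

2/3

w0: p is T, ◇¬p is T. ✓
w1: p is T, ◇¬p is T. ✓
w2: p is F, ◇¬p is T. ✗
w3: p is T, ◇¬p is T. ✓
w4: p is T, ◇¬p is T. ✓
w5: p is F, ◇¬p is T. ✗
That's 4 of 6 worlds, so 4/6 = 2/3.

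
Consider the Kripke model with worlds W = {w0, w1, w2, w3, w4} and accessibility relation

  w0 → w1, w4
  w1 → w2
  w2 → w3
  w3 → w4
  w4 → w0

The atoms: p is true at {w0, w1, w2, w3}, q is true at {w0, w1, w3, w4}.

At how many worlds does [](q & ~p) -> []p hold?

w0: [](q & ~p) is F, []p is F. ✓
w1: [](q & ~p) is F, []p is T. ✓
w2: [](q & ~p) is F, []p is T. ✓
w3: [](q & ~p) is T, []p is F. ✗
w4: [](q & ~p) is F, []p is T. ✓
Satisfying worlds: {w0, w1, w2, w4}.

4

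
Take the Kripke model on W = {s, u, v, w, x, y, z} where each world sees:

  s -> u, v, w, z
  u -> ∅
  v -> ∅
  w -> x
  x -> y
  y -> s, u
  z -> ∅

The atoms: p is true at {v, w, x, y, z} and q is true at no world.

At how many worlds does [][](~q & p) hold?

5

s: successors {u, v, w, z}; [](~q & p) there: u:T, v:T, w:T, z:T. ✓
u: no successors, so [][](~q & p) holds vacuously. ✓
v: no successors, so [][](~q & p) holds vacuously. ✓
w: successors {x}; [](~q & p) there: x:T. ✓
x: successors {y}; [](~q & p) there: y:F. ✗
y: successors {s, u}; [](~q & p) there: s:F, u:T. ✗
z: no successors, so [][](~q & p) holds vacuously. ✓
Satisfying worlds: {s, u, v, w, z}.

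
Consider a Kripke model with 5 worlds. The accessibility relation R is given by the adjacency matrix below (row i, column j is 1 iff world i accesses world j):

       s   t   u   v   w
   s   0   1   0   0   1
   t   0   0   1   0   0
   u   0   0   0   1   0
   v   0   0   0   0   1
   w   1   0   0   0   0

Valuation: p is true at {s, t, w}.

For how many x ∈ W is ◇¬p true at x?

s: successors {t, w}; ¬p there: t:F, w:F. ✗
t: successors {u}; ¬p there: u:T. ✓
u: successors {v}; ¬p there: v:T. ✓
v: successors {w}; ¬p there: w:F. ✗
w: successors {s}; ¬p there: s:F. ✗
Satisfying worlds: {t, u}.

2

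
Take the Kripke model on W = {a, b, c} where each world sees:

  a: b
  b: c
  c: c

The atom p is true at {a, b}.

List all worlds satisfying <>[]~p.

a: successors {b}; []~p there: b:T. ✓
b: successors {c}; []~p there: c:T. ✓
c: successors {c}; []~p there: c:T. ✓

{a, b, c}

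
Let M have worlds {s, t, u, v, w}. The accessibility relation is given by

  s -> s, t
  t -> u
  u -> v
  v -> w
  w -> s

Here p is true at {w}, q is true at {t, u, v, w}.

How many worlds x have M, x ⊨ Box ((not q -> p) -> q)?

s: successors {s, t}; (not q -> p) -> q there: s:T, t:T. ✓
t: successors {u}; (not q -> p) -> q there: u:T. ✓
u: successors {v}; (not q -> p) -> q there: v:T. ✓
v: successors {w}; (not q -> p) -> q there: w:T. ✓
w: successors {s}; (not q -> p) -> q there: s:T. ✓
Satisfying worlds: {s, t, u, v, w}.

5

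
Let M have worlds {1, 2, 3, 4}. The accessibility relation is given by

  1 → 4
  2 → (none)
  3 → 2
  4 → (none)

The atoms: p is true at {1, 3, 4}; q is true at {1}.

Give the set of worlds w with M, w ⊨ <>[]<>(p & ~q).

1: successors {4}; []<>(p & ~q) there: 4:T. ✓
2: no successors, so <>[]<>(p & ~q) fails. ✗
3: successors {2}; []<>(p & ~q) there: 2:T. ✓
4: no successors, so <>[]<>(p & ~q) fails. ✗

{1, 3}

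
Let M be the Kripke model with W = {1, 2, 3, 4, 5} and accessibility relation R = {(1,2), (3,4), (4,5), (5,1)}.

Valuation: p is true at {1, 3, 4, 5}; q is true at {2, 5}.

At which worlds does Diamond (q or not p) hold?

1: successors {2}; q or not p there: 2:T. ✓
2: no successors, so Diamond (q or not p) fails. ✗
3: successors {4}; q or not p there: 4:F. ✗
4: successors {5}; q or not p there: 5:T. ✓
5: successors {1}; q or not p there: 1:F. ✗

{1, 4}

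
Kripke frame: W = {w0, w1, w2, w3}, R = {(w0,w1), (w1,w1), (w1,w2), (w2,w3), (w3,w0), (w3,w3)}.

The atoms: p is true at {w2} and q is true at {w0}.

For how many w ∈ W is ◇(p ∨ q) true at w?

2

w0: successors {w1}; p ∨ q there: w1:F. ✗
w1: successors {w1, w2}; p ∨ q there: w1:F, w2:T. ✓
w2: successors {w3}; p ∨ q there: w3:F. ✗
w3: successors {w0, w3}; p ∨ q there: w0:T, w3:F. ✓
Satisfying worlds: {w1, w3}.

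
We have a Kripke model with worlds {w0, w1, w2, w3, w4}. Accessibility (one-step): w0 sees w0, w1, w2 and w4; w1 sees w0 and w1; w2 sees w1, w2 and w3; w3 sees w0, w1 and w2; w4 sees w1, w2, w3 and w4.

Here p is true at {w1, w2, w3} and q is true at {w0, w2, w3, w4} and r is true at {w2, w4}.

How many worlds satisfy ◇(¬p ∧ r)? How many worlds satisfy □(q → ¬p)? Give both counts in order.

2 and 1

For ◇(¬p ∧ r):
w0: successors {w0, w1, w2, w4}; ¬p ∧ r there: w0:F, w1:F, w2:F, w4:T. ✓
w1: successors {w0, w1}; ¬p ∧ r there: w0:F, w1:F. ✗
w2: successors {w1, w2, w3}; ¬p ∧ r there: w1:F, w2:F, w3:F. ✗
w3: successors {w0, w1, w2}; ¬p ∧ r there: w0:F, w1:F, w2:F. ✗
w4: successors {w1, w2, w3, w4}; ¬p ∧ r there: w1:F, w2:F, w3:F, w4:T. ✓
— 2 worlds.
For □(q → ¬p):
w0: successors {w0, w1, w2, w4}; q → ¬p there: w0:T, w1:T, w2:F, w4:T. ✗
w1: successors {w0, w1}; q → ¬p there: w0:T, w1:T. ✓
w2: successors {w1, w2, w3}; q → ¬p there: w1:T, w2:F, w3:F. ✗
w3: successors {w0, w1, w2}; q → ¬p there: w0:T, w1:T, w2:F. ✗
w4: successors {w1, w2, w3, w4}; q → ¬p there: w1:T, w2:F, w3:F, w4:T. ✗
— 1 world.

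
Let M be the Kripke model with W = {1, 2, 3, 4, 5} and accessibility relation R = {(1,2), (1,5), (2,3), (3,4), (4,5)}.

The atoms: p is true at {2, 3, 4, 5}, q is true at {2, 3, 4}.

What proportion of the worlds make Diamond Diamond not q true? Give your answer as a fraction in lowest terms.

1: successors {2, 5}; Diamond not q there: 2:F, 5:F. ✗
2: successors {3}; Diamond not q there: 3:F. ✗
3: successors {4}; Diamond not q there: 4:T. ✓
4: successors {5}; Diamond not q there: 5:F. ✗
5: no successors, so Diamond Diamond not q fails. ✗
That's 1 of 5 worlds, so 1/5.

1/5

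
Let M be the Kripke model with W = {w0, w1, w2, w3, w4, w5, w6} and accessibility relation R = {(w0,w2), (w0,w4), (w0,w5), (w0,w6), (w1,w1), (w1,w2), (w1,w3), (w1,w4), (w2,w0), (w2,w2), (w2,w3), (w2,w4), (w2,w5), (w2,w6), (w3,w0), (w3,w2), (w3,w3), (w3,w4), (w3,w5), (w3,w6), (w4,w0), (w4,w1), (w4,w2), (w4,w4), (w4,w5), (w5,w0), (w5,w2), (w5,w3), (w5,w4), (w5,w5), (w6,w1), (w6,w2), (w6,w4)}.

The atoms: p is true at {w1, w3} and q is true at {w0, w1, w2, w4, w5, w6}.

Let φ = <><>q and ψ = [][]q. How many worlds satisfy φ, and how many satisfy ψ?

7 and 0

For <><>q:
w0: successors {w2, w4, w5, w6}; <>q there: w2:T, w4:T, w5:T, w6:T. ✓
w1: successors {w1, w2, w3, w4}; <>q there: w1:T, w2:T, w3:T, w4:T. ✓
w2: successors {w0, w2, w3, w4, w5, w6}; <>q there: w0:T, w2:T, w3:T, w4:T, w5:T, w6:T. ✓
w3: successors {w0, w2, w3, w4, w5, w6}; <>q there: w0:T, w2:T, w3:T, w4:T, w5:T, w6:T. ✓
w4: successors {w0, w1, w2, w4, w5}; <>q there: w0:T, w1:T, w2:T, w4:T, w5:T. ✓
w5: successors {w0, w2, w3, w4, w5}; <>q there: w0:T, w2:T, w3:T, w4:T, w5:T. ✓
w6: successors {w1, w2, w4}; <>q there: w1:T, w2:T, w4:T. ✓
— 7 worlds.
For [][]q:
w0: successors {w2, w4, w5, w6}; []q there: w2:F, w4:T, w5:F, w6:T. ✗
w1: successors {w1, w2, w3, w4}; []q there: w1:F, w2:F, w3:F, w4:T. ✗
w2: successors {w0, w2, w3, w4, w5, w6}; []q there: w0:T, w2:F, w3:F, w4:T, w5:F, w6:T. ✗
w3: successors {w0, w2, w3, w4, w5, w6}; []q there: w0:T, w2:F, w3:F, w4:T, w5:F, w6:T. ✗
w4: successors {w0, w1, w2, w4, w5}; []q there: w0:T, w1:F, w2:F, w4:T, w5:F. ✗
w5: successors {w0, w2, w3, w4, w5}; []q there: w0:T, w2:F, w3:F, w4:T, w5:F. ✗
w6: successors {w1, w2, w4}; []q there: w1:F, w2:F, w4:T. ✗
— 0 worlds.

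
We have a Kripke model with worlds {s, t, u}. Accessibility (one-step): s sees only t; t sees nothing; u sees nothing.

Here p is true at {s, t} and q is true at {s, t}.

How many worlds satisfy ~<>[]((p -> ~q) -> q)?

s: <>[]((p -> ~q) -> q) is T. ✗
t: <>[]((p -> ~q) -> q) is F. ✓
u: <>[]((p -> ~q) -> q) is F. ✓
Satisfying worlds: {t, u}.

2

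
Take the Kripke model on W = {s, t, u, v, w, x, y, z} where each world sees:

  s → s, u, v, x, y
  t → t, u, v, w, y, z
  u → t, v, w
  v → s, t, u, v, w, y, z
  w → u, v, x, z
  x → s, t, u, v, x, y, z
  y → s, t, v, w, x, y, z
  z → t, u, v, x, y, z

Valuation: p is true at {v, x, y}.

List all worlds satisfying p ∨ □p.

{v, x, y}

s: p is F, □p is F. ✗
t: p is F, □p is F. ✗
u: p is F, □p is F. ✗
v: p is T, □p is F. ✓
w: p is F, □p is F. ✗
x: p is T, □p is F. ✓
y: p is T, □p is F. ✓
z: p is F, □p is F. ✗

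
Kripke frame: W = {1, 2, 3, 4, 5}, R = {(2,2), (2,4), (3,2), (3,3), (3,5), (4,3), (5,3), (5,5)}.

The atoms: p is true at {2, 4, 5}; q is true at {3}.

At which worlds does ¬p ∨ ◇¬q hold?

1: ¬p is T, ◇¬q is F. ✓
2: ¬p is F, ◇¬q is T. ✓
3: ¬p is T, ◇¬q is T. ✓
4: ¬p is F, ◇¬q is F. ✗
5: ¬p is F, ◇¬q is T. ✓

{1, 2, 3, 5}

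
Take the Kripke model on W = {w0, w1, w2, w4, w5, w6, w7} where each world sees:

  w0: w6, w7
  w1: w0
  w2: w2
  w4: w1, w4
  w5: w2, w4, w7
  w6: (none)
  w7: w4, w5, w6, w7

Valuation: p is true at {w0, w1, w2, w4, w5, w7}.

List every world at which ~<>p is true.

w0: <>p is T. ✗
w1: <>p is T. ✗
w2: <>p is T. ✗
w4: <>p is T. ✗
w5: <>p is T. ✗
w6: <>p is F. ✓
w7: <>p is T. ✗

{w6}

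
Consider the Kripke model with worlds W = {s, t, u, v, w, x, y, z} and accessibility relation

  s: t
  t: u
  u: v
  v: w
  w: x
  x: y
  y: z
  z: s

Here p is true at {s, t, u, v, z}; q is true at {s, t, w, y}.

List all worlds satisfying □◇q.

s: successors {t}; ◇q there: t:F. ✗
t: successors {u}; ◇q there: u:F. ✗
u: successors {v}; ◇q there: v:T. ✓
v: successors {w}; ◇q there: w:F. ✗
w: successors {x}; ◇q there: x:T. ✓
x: successors {y}; ◇q there: y:F. ✗
y: successors {z}; ◇q there: z:T. ✓
z: successors {s}; ◇q there: s:T. ✓

{u, w, y, z}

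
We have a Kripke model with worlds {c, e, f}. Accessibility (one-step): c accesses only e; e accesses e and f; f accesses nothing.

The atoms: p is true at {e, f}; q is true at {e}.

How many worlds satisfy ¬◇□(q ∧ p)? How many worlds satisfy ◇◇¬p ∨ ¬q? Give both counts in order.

For ¬◇□(q ∧ p):
c: ◇□(q ∧ p) is F. ✓
e: ◇□(q ∧ p) is T. ✗
f: ◇□(q ∧ p) is F. ✓
— 2 worlds.
For ◇◇¬p ∨ ¬q:
c: ◇◇¬p is F, ¬q is T. ✓
e: ◇◇¬p is F, ¬q is F. ✗
f: ◇◇¬p is F, ¬q is T. ✓
— 2 worlds.

2 and 2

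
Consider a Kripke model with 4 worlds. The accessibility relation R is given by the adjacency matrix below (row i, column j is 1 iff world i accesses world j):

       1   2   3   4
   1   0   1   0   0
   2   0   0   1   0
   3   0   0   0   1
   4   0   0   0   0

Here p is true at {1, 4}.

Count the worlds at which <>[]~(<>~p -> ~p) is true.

1

1: successors {2}; []~(<>~p -> ~p) there: 2:F. ✗
2: successors {3}; []~(<>~p -> ~p) there: 3:F. ✗
3: successors {4}; []~(<>~p -> ~p) there: 4:T. ✓
4: no successors, so <>[]~(<>~p -> ~p) fails. ✗
Satisfying worlds: {3}.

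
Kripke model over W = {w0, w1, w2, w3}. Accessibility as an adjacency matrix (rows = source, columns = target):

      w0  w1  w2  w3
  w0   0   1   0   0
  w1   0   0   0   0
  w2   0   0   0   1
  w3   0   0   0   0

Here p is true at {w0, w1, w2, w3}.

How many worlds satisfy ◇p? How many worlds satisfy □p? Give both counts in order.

For ◇p:
w0: successors {w1}; p there: w1:T. ✓
w1: no successors, so ◇p fails. ✗
w2: successors {w3}; p there: w3:T. ✓
w3: no successors, so ◇p fails. ✗
— 2 worlds.
For □p:
w0: successors {w1}; p there: w1:T. ✓
w1: no successors, so □p holds vacuously. ✓
w2: successors {w3}; p there: w3:T. ✓
w3: no successors, so □p holds vacuously. ✓
— 4 worlds.

2 and 4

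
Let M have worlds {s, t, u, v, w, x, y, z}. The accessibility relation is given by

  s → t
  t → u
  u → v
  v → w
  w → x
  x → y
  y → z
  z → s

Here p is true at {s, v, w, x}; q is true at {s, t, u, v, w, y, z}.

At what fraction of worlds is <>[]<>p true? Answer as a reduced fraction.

1/2

s: successors {t}; []<>p there: t:T. ✓
t: successors {u}; []<>p there: u:T. ✓
u: successors {v}; []<>p there: v:T. ✓
v: successors {w}; []<>p there: w:F. ✗
w: successors {x}; []<>p there: x:F. ✗
x: successors {y}; []<>p there: y:T. ✓
y: successors {z}; []<>p there: z:F. ✗
z: successors {s}; []<>p there: s:F. ✗
That's 4 of 8 worlds, so 4/8 = 1/2.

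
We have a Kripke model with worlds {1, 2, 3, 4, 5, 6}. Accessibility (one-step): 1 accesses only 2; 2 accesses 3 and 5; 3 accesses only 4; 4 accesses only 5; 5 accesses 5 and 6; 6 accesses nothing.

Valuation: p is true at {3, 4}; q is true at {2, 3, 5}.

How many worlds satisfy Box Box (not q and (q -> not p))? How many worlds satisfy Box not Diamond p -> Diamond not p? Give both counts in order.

1 and 4

For Box Box (not q and (q -> not p)):
1: successors {2}; Box (not q and (q -> not p)) there: 2:F. ✗
2: successors {3, 5}; Box (not q and (q -> not p)) there: 3:T, 5:F. ✗
3: successors {4}; Box (not q and (q -> not p)) there: 4:F. ✗
4: successors {5}; Box (not q and (q -> not p)) there: 5:F. ✗
5: successors {5, 6}; Box (not q and (q -> not p)) there: 5:F, 6:T. ✗
6: no successors, so Box Box (not q and (q -> not p)) holds vacuously. ✓
— 1 world.
For Box not Diamond p -> Diamond not p:
1: Box not Diamond p is F, Diamond not p is T. ✓
2: Box not Diamond p is F, Diamond not p is T. ✓
3: Box not Diamond p is T, Diamond not p is F. ✗
4: Box not Diamond p is T, Diamond not p is T. ✓
5: Box not Diamond p is T, Diamond not p is T. ✓
6: Box not Diamond p is T, Diamond not p is F. ✗
— 4 worlds.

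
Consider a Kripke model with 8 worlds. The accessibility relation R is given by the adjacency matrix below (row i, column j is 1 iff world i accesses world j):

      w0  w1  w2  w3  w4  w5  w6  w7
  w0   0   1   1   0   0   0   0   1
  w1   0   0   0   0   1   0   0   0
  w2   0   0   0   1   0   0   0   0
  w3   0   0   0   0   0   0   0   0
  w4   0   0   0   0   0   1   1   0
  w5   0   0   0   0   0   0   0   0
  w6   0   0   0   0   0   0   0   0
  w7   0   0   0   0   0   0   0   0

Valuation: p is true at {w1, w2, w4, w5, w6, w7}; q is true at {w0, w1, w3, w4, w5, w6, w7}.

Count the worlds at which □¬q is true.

w0: successors {w1, w2, w7}; ¬q there: w1:F, w2:T, w7:F. ✗
w1: successors {w4}; ¬q there: w4:F. ✗
w2: successors {w3}; ¬q there: w3:F. ✗
w3: no successors, so □¬q holds vacuously. ✓
w4: successors {w5, w6}; ¬q there: w5:F, w6:F. ✗
w5: no successors, so □¬q holds vacuously. ✓
w6: no successors, so □¬q holds vacuously. ✓
w7: no successors, so □¬q holds vacuously. ✓
Satisfying worlds: {w3, w5, w6, w7}.

4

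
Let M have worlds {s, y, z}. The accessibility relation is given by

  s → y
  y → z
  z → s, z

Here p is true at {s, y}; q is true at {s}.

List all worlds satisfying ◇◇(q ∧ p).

s: successors {y}; ◇(q ∧ p) there: y:F. ✗
y: successors {z}; ◇(q ∧ p) there: z:T. ✓
z: successors {s, z}; ◇(q ∧ p) there: s:F, z:T. ✓

{y, z}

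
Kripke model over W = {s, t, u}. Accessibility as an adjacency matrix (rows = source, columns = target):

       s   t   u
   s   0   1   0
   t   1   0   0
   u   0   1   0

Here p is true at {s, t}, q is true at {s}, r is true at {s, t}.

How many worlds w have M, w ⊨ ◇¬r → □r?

3

s: ◇¬r is F, □r is T. ✓
t: ◇¬r is F, □r is T. ✓
u: ◇¬r is F, □r is T. ✓
Satisfying worlds: {s, t, u}.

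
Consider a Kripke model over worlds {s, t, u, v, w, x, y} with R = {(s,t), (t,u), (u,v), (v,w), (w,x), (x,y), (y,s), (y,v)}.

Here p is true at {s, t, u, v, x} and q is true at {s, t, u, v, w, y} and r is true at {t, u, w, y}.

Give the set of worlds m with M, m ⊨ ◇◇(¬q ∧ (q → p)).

s: successors {t}; ◇(¬q ∧ (q → p)) there: t:F. ✗
t: successors {u}; ◇(¬q ∧ (q → p)) there: u:F. ✗
u: successors {v}; ◇(¬q ∧ (q → p)) there: v:F. ✗
v: successors {w}; ◇(¬q ∧ (q → p)) there: w:T. ✓
w: successors {x}; ◇(¬q ∧ (q → p)) there: x:F. ✗
x: successors {y}; ◇(¬q ∧ (q → p)) there: y:F. ✗
y: successors {s, v}; ◇(¬q ∧ (q → p)) there: s:F, v:F. ✗

{v}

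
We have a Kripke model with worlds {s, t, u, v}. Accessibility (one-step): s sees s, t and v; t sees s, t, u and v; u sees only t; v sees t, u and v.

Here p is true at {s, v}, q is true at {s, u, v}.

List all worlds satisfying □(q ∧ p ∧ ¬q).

∅

s: successors {s, t, v}; q ∧ p ∧ ¬q there: s:F, t:F, v:F. ✗
t: successors {s, t, u, v}; q ∧ p ∧ ¬q there: s:F, t:F, u:F, v:F. ✗
u: successors {t}; q ∧ p ∧ ¬q there: t:F. ✗
v: successors {t, u, v}; q ∧ p ∧ ¬q there: t:F, u:F, v:F. ✗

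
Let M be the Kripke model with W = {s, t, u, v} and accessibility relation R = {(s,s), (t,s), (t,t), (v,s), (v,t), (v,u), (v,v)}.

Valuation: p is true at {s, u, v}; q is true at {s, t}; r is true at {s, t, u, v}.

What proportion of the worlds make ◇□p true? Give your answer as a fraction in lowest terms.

3/4

s: successors {s}; □p there: s:T. ✓
t: successors {s, t}; □p there: s:T, t:F. ✓
u: no successors, so ◇□p fails. ✗
v: successors {s, t, u, v}; □p there: s:T, t:F, u:T, v:F. ✓
That's 3 of 4 worlds, so 3/4.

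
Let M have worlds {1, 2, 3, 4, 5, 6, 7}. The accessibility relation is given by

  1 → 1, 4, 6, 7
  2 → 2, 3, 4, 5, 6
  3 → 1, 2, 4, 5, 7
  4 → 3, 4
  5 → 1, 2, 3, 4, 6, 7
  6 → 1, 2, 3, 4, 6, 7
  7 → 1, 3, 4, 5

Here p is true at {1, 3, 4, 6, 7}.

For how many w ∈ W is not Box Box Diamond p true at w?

1: Box Box Diamond p is T. ✗
2: Box Box Diamond p is T. ✗
3: Box Box Diamond p is T. ✗
4: Box Box Diamond p is T. ✗
5: Box Box Diamond p is T. ✗
6: Box Box Diamond p is T. ✗
7: Box Box Diamond p is T. ✗
Satisfying worlds: ∅.

0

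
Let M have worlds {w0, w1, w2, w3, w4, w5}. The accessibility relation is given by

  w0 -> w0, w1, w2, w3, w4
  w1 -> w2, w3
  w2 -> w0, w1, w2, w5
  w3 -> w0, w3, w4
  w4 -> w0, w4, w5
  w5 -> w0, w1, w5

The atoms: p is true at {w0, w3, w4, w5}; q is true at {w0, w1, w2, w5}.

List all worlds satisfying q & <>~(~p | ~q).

{w0, w2, w5}

w0: q is T, <>~(~p | ~q) is T. ✓
w1: q is T, <>~(~p | ~q) is F. ✗
w2: q is T, <>~(~p | ~q) is T. ✓
w3: q is F, <>~(~p | ~q) is T. ✗
w4: q is F, <>~(~p | ~q) is T. ✗
w5: q is T, <>~(~p | ~q) is T. ✓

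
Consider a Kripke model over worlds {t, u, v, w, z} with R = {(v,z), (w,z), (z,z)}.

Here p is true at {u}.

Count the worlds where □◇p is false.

3

t: no successors, so □◇p holds vacuously. ✓
u: no successors, so □◇p holds vacuously. ✓
v: successors {z}; ◇p there: z:F. ✗
w: successors {z}; ◇p there: z:F. ✗
z: successors {z}; ◇p there: z:F. ✗
Satisfying worlds: {t, u}.
So □◇p fails at the other 3 worlds.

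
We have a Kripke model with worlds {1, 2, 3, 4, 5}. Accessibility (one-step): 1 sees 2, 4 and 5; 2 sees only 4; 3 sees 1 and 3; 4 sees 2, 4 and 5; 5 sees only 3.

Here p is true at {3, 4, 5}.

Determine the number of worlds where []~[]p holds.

1: successors {2, 4, 5}; ~[]p there: 2:F, 4:T, 5:F. ✗
2: successors {4}; ~[]p there: 4:T. ✓
3: successors {1, 3}; ~[]p there: 1:T, 3:T. ✓
4: successors {2, 4, 5}; ~[]p there: 2:F, 4:T, 5:F. ✗
5: successors {3}; ~[]p there: 3:T. ✓
Satisfying worlds: {2, 3, 5}.

3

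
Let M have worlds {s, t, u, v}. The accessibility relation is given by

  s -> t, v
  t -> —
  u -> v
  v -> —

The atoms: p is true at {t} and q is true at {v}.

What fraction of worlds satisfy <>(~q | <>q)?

s: successors {t, v}; ~q | <>q there: t:T, v:F. ✓
t: no successors, so <>(~q | <>q) fails. ✗
u: successors {v}; ~q | <>q there: v:F. ✗
v: no successors, so <>(~q | <>q) fails. ✗
That's 1 of 4 worlds, so 1/4.

1/4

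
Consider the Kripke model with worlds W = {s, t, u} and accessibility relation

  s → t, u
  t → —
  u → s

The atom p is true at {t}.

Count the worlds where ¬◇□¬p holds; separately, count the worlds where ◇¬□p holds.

2 and 2

For ¬◇□¬p:
s: ◇□¬p is T. ✗
t: ◇□¬p is F. ✓
u: ◇□¬p is F. ✓
— 2 worlds.
For ◇¬□p:
s: successors {t, u}; ¬□p there: t:F, u:T. ✓
t: no successors, so ◇¬□p fails. ✗
u: successors {s}; ¬□p there: s:T. ✓
— 2 worlds.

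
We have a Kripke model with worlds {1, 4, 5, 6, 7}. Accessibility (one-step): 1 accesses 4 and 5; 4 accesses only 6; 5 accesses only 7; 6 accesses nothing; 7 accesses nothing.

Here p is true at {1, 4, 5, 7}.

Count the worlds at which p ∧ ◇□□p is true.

1: p is T, ◇□□p is T. ✓
4: p is T, ◇□□p is T. ✓
5: p is T, ◇□□p is T. ✓
6: p is F, ◇□□p is F. ✗
7: p is T, ◇□□p is F. ✗
Satisfying worlds: {1, 4, 5}.

3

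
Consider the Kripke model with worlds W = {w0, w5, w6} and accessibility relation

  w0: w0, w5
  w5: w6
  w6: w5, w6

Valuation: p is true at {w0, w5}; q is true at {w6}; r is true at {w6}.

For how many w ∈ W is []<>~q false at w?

2

w0: successors {w0, w5}; <>~q there: w0:T, w5:F. ✗
w5: successors {w6}; <>~q there: w6:T. ✓
w6: successors {w5, w6}; <>~q there: w5:F, w6:T. ✗
Satisfying worlds: {w5}.
So []<>~q fails at the other 2 worlds.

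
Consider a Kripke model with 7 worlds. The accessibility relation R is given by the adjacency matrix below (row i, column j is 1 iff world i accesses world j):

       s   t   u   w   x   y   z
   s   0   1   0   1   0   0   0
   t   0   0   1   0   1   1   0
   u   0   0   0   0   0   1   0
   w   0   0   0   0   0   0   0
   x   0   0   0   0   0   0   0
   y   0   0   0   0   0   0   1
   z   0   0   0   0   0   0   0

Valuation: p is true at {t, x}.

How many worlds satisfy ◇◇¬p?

s: successors {t, w}; ◇¬p there: t:T, w:F. ✓
t: successors {u, x, y}; ◇¬p there: u:T, x:F, y:T. ✓
u: successors {y}; ◇¬p there: y:T. ✓
w: no successors, so ◇◇¬p fails. ✗
x: no successors, so ◇◇¬p fails. ✗
y: successors {z}; ◇¬p there: z:F. ✗
z: no successors, so ◇◇¬p fails. ✗
Satisfying worlds: {s, t, u}.

3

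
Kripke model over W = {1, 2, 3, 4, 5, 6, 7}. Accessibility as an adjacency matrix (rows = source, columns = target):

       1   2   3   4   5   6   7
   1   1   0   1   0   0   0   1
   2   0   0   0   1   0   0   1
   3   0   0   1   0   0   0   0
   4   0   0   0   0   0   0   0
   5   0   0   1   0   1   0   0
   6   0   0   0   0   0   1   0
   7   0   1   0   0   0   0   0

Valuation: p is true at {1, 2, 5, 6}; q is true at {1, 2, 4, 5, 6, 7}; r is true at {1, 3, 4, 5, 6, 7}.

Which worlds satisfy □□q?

1: successors {1, 3, 7}; □q there: 1:F, 3:F, 7:T. ✗
2: successors {4, 7}; □q there: 4:T, 7:T. ✓
3: successors {3}; □q there: 3:F. ✗
4: no successors, so □□q holds vacuously. ✓
5: successors {3, 5}; □q there: 3:F, 5:F. ✗
6: successors {6}; □q there: 6:T. ✓
7: successors {2}; □q there: 2:T. ✓

{2, 4, 6, 7}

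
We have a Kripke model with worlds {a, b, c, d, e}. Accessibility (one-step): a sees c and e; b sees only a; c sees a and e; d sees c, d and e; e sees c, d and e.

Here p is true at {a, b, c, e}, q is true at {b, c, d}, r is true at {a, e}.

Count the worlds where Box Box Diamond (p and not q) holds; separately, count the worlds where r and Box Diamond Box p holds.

For Box Box Diamond (p and not q):
a: successors {c, e}; Box Diamond (p and not q) there: c:T, e:T. ✓
b: successors {a}; Box Diamond (p and not q) there: a:T. ✓
c: successors {a, e}; Box Diamond (p and not q) there: a:T, e:T. ✓
d: successors {c, d, e}; Box Diamond (p and not q) there: c:T, d:T, e:T. ✓
e: successors {c, d, e}; Box Diamond (p and not q) there: c:T, d:T, e:T. ✓
— 5 worlds.
For r and Box Diamond Box p:
a: r is T, Box Diamond Box p is T. ✓
b: r is F, Box Diamond Box p is T. ✗
c: r is F, Box Diamond Box p is T. ✗
d: r is F, Box Diamond Box p is T. ✗
e: r is T, Box Diamond Box p is T. ✓
— 2 worlds.

5 and 2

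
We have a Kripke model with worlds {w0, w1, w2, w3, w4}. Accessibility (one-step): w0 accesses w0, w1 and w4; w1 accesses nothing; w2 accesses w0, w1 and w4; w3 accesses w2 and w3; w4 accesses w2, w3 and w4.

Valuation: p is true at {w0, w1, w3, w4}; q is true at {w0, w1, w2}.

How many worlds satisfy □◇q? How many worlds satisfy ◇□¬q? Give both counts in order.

3 and 2

For □◇q:
w0: successors {w0, w1, w4}; ◇q there: w0:T, w1:F, w4:T. ✗
w1: no successors, so □◇q holds vacuously. ✓
w2: successors {w0, w1, w4}; ◇q there: w0:T, w1:F, w4:T. ✗
w3: successors {w2, w3}; ◇q there: w2:T, w3:T. ✓
w4: successors {w2, w3, w4}; ◇q there: w2:T, w3:T, w4:T. ✓
— 3 worlds.
For ◇□¬q:
w0: successors {w0, w1, w4}; □¬q there: w0:F, w1:T, w4:F. ✓
w1: no successors, so ◇□¬q fails. ✗
w2: successors {w0, w1, w4}; □¬q there: w0:F, w1:T, w4:F. ✓
w3: successors {w2, w3}; □¬q there: w2:F, w3:F. ✗
w4: successors {w2, w3, w4}; □¬q there: w2:F, w3:F, w4:F. ✗
— 2 worlds.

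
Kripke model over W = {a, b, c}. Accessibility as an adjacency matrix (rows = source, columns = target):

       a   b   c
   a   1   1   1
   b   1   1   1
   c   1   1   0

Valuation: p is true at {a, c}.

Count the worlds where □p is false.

3

a: successors {a, b, c}; p there: a:T, b:F, c:T. ✗
b: successors {a, b, c}; p there: a:T, b:F, c:T. ✗
c: successors {a, b}; p there: a:T, b:F. ✗
Satisfying worlds: ∅.
So □p fails at the other 3 worlds.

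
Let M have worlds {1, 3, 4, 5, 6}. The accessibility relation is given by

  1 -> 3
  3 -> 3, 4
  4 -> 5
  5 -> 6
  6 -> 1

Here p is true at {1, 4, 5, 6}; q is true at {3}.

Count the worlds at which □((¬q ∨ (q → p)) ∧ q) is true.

0

1: successors {3}; (¬q ∨ (q → p)) ∧ q there: 3:F. ✗
3: successors {3, 4}; (¬q ∨ (q → p)) ∧ q there: 3:F, 4:F. ✗
4: successors {5}; (¬q ∨ (q → p)) ∧ q there: 5:F. ✗
5: successors {6}; (¬q ∨ (q → p)) ∧ q there: 6:F. ✗
6: successors {1}; (¬q ∨ (q → p)) ∧ q there: 1:F. ✗
Satisfying worlds: ∅.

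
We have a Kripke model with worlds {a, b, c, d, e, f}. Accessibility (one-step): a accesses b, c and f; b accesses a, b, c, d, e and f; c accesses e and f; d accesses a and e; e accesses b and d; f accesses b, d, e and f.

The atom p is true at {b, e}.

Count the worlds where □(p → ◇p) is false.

a: successors {b, c, f}; p → ◇p there: b:T, c:T, f:T. ✓
b: successors {a, b, c, d, e, f}; p → ◇p there: a:T, b:T, c:T, d:T, e:T, f:T. ✓
c: successors {e, f}; p → ◇p there: e:T, f:T. ✓
d: successors {a, e}; p → ◇p there: a:T, e:T. ✓
e: successors {b, d}; p → ◇p there: b:T, d:T. ✓
f: successors {b, d, e, f}; p → ◇p there: b:T, d:T, e:T, f:T. ✓
Satisfying worlds: {a, b, c, d, e, f}.
So □(p → ◇p) fails at the other 0 worlds.

0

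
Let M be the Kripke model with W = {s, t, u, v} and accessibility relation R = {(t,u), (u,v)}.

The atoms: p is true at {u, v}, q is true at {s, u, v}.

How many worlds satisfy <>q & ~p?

1

s: <>q is F, ~p is T. ✗
t: <>q is T, ~p is T. ✓
u: <>q is T, ~p is F. ✗
v: <>q is F, ~p is F. ✗
Satisfying worlds: {t}.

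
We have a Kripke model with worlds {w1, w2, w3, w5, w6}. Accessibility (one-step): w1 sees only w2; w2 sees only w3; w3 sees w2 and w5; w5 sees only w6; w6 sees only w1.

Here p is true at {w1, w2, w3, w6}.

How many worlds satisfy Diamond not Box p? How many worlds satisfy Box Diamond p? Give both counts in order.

1 and 5

For Diamond not Box p:
w1: successors {w2}; not Box p there: w2:F. ✗
w2: successors {w3}; not Box p there: w3:T. ✓
w3: successors {w2, w5}; not Box p there: w2:F, w5:F. ✗
w5: successors {w6}; not Box p there: w6:F. ✗
w6: successors {w1}; not Box p there: w1:F. ✗
— 1 world.
For Box Diamond p:
w1: successors {w2}; Diamond p there: w2:T. ✓
w2: successors {w3}; Diamond p there: w3:T. ✓
w3: successors {w2, w5}; Diamond p there: w2:T, w5:T. ✓
w5: successors {w6}; Diamond p there: w6:T. ✓
w6: successors {w1}; Diamond p there: w1:T. ✓
— 5 worlds.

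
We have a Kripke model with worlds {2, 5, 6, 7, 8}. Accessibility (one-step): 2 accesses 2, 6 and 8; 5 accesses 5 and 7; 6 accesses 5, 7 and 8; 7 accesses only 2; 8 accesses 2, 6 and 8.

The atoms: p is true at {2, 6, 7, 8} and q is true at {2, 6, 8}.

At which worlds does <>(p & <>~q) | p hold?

{2, 6, 7, 8}

2: <>(p & <>~q) is T, p is T. ✓
5: <>(p & <>~q) is F, p is F. ✗
6: <>(p & <>~q) is F, p is T. ✓
7: <>(p & <>~q) is F, p is T. ✓
8: <>(p & <>~q) is T, p is T. ✓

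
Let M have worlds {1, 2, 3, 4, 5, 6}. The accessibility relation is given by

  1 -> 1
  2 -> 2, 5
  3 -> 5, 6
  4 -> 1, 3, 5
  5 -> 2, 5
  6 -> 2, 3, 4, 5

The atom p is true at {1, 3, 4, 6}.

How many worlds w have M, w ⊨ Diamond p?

1: successors {1}; p there: 1:T. ✓
2: successors {2, 5}; p there: 2:F, 5:F. ✗
3: successors {5, 6}; p there: 5:F, 6:T. ✓
4: successors {1, 3, 5}; p there: 1:T, 3:T, 5:F. ✓
5: successors {2, 5}; p there: 2:F, 5:F. ✗
6: successors {2, 3, 4, 5}; p there: 2:F, 3:T, 4:T, 5:F. ✓
Satisfying worlds: {1, 3, 4, 6}.

4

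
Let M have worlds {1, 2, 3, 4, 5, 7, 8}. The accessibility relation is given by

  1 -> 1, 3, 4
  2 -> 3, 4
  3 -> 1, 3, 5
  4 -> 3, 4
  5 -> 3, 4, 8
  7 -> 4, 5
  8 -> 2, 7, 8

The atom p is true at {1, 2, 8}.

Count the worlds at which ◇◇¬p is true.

1: successors {1, 3, 4}; ◇¬p there: 1:T, 3:T, 4:T. ✓
2: successors {3, 4}; ◇¬p there: 3:T, 4:T. ✓
3: successors {1, 3, 5}; ◇¬p there: 1:T, 3:T, 5:T. ✓
4: successors {3, 4}; ◇¬p there: 3:T, 4:T. ✓
5: successors {3, 4, 8}; ◇¬p there: 3:T, 4:T, 8:T. ✓
7: successors {4, 5}; ◇¬p there: 4:T, 5:T. ✓
8: successors {2, 7, 8}; ◇¬p there: 2:T, 7:T, 8:T. ✓
Satisfying worlds: {1, 2, 3, 4, 5, 7, 8}.

7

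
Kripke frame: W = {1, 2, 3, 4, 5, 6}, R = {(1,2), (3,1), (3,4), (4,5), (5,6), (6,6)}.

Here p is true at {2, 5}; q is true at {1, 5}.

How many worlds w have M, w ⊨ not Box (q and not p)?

1: Box (q and not p) is F. ✓
2: Box (q and not p) is T. ✗
3: Box (q and not p) is F. ✓
4: Box (q and not p) is F. ✓
5: Box (q and not p) is F. ✓
6: Box (q and not p) is F. ✓
Satisfying worlds: {1, 3, 4, 5, 6}.

5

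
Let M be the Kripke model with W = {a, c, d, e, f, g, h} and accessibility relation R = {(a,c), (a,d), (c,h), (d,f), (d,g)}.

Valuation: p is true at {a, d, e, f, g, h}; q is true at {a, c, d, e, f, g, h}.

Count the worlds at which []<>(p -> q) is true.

a: successors {c, d}; <>(p -> q) there: c:T, d:T. ✓
c: successors {h}; <>(p -> q) there: h:F. ✗
d: successors {f, g}; <>(p -> q) there: f:F, g:F. ✗
e: no successors, so []<>(p -> q) holds vacuously. ✓
f: no successors, so []<>(p -> q) holds vacuously. ✓
g: no successors, so []<>(p -> q) holds vacuously. ✓
h: no successors, so []<>(p -> q) holds vacuously. ✓
Satisfying worlds: {a, e, f, g, h}.

5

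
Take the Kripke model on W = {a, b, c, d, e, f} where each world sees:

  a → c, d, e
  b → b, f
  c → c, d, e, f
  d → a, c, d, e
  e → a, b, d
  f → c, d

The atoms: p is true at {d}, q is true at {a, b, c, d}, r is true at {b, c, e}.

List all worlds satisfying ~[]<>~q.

a: []<>~q is F. ✓
b: []<>~q is F. ✓
c: []<>~q is F. ✓
d: []<>~q is F. ✓
e: []<>~q is T. ✗
f: []<>~q is T. ✗

{a, b, c, d}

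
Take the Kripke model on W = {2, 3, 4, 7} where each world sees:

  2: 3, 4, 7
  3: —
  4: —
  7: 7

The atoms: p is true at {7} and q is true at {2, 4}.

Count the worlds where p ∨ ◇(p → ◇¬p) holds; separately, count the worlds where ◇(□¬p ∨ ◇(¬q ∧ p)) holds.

For p ∨ ◇(p → ◇¬p):
2: p is F, ◇(p → ◇¬p) is T. ✓
3: p is F, ◇(p → ◇¬p) is F. ✗
4: p is F, ◇(p → ◇¬p) is F. ✗
7: p is T, ◇(p → ◇¬p) is F. ✓
— 2 worlds.
For ◇(□¬p ∨ ◇(¬q ∧ p)):
2: successors {3, 4, 7}; □¬p ∨ ◇(¬q ∧ p) there: 3:T, 4:T, 7:T. ✓
3: no successors, so ◇(□¬p ∨ ◇(¬q ∧ p)) fails. ✗
4: no successors, so ◇(□¬p ∨ ◇(¬q ∧ p)) fails. ✗
7: successors {7}; □¬p ∨ ◇(¬q ∧ p) there: 7:T. ✓
— 2 worlds.

2 and 2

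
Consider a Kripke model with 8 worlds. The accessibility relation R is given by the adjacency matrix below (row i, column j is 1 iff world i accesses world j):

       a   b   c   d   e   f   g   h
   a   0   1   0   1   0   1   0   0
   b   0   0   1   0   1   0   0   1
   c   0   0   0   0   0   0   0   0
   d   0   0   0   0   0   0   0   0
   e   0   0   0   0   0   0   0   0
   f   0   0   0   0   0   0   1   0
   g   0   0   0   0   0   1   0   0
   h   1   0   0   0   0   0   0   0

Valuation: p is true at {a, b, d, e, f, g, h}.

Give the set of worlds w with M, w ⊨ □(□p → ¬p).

{c, d, e}

a: successors {b, d, f}; □p → ¬p there: b:T, d:F, f:F. ✗
b: successors {c, e, h}; □p → ¬p there: c:T, e:F, h:F. ✗
c: no successors, so □(□p → ¬p) holds vacuously. ✓
d: no successors, so □(□p → ¬p) holds vacuously. ✓
e: no successors, so □(□p → ¬p) holds vacuously. ✓
f: successors {g}; □p → ¬p there: g:F. ✗
g: successors {f}; □p → ¬p there: f:F. ✗
h: successors {a}; □p → ¬p there: a:F. ✗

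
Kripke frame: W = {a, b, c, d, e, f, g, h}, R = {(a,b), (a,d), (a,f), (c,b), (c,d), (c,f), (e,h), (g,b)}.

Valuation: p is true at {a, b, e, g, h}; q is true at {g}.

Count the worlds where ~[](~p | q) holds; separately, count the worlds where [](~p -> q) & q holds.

4 and 1

For ~[](~p | q):
a: [](~p | q) is F. ✓
b: [](~p | q) is T. ✗
c: [](~p | q) is F. ✓
d: [](~p | q) is T. ✗
e: [](~p | q) is F. ✓
f: [](~p | q) is T. ✗
g: [](~p | q) is F. ✓
h: [](~p | q) is T. ✗
— 4 worlds.
For [](~p -> q) & q:
a: [](~p -> q) is F, q is F. ✗
b: [](~p -> q) is T, q is F. ✗
c: [](~p -> q) is F, q is F. ✗
d: [](~p -> q) is T, q is F. ✗
e: [](~p -> q) is T, q is F. ✗
f: [](~p -> q) is T, q is F. ✗
g: [](~p -> q) is T, q is T. ✓
h: [](~p -> q) is T, q is F. ✗
— 1 world.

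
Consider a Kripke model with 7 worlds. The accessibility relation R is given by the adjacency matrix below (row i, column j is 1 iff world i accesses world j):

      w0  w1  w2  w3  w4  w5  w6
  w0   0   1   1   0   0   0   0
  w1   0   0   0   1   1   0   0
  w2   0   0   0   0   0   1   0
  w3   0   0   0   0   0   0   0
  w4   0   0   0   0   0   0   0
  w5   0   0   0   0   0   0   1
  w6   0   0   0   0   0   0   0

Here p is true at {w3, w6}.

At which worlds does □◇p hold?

{w2, w3, w4, w6}

w0: successors {w1, w2}; ◇p there: w1:T, w2:F. ✗
w1: successors {w3, w4}; ◇p there: w3:F, w4:F. ✗
w2: successors {w5}; ◇p there: w5:T. ✓
w3: no successors, so □◇p holds vacuously. ✓
w4: no successors, so □◇p holds vacuously. ✓
w5: successors {w6}; ◇p there: w6:F. ✗
w6: no successors, so □◇p holds vacuously. ✓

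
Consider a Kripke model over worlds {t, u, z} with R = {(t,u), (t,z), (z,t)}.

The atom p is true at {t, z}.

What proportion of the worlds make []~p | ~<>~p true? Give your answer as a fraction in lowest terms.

2/3

t: []~p is F, ~<>~p is F. ✗
u: []~p is T, ~<>~p is T. ✓
z: []~p is F, ~<>~p is T. ✓
That's 2 of 3 worlds, so 2/3.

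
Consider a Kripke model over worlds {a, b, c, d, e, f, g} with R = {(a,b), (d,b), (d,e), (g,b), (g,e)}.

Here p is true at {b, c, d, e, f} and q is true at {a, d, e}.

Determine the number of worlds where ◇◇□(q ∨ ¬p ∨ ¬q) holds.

a: successors {b}; ◇□(q ∨ ¬p ∨ ¬q) there: b:F. ✗
b: no successors, so ◇◇□(q ∨ ¬p ∨ ¬q) fails. ✗
c: no successors, so ◇◇□(q ∨ ¬p ∨ ¬q) fails. ✗
d: successors {b, e}; ◇□(q ∨ ¬p ∨ ¬q) there: b:F, e:F. ✗
e: no successors, so ◇◇□(q ∨ ¬p ∨ ¬q) fails. ✗
f: no successors, so ◇◇□(q ∨ ¬p ∨ ¬q) fails. ✗
g: successors {b, e}; ◇□(q ∨ ¬p ∨ ¬q) there: b:F, e:F. ✗
Satisfying worlds: ∅.

0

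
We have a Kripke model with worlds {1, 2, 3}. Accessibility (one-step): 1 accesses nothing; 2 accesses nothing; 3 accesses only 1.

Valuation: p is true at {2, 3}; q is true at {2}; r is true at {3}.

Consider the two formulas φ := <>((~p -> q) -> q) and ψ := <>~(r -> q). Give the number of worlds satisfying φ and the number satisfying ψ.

1 and 0

For <>((~p -> q) -> q):
1: no successors, so <>((~p -> q) -> q) fails. ✗
2: no successors, so <>((~p -> q) -> q) fails. ✗
3: successors {1}; (~p -> q) -> q there: 1:T. ✓
— 1 world.
For <>~(r -> q):
1: no successors, so <>~(r -> q) fails. ✗
2: no successors, so <>~(r -> q) fails. ✗
3: successors {1}; ~(r -> q) there: 1:F. ✗
— 0 worlds.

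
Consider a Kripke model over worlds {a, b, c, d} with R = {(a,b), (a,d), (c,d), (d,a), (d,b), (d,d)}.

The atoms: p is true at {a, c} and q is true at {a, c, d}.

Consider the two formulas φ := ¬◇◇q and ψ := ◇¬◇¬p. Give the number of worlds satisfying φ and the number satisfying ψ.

For ¬◇◇q:
a: ◇◇q is T. ✗
b: ◇◇q is F. ✓
c: ◇◇q is T. ✗
d: ◇◇q is T. ✗
— 1 world.
For ◇¬◇¬p:
a: successors {b, d}; ¬◇¬p there: b:T, d:F. ✓
b: no successors, so ◇¬◇¬p fails. ✗
c: successors {d}; ¬◇¬p there: d:F. ✗
d: successors {a, b, d}; ¬◇¬p there: a:F, b:T, d:F. ✓
— 2 worlds.

1 and 2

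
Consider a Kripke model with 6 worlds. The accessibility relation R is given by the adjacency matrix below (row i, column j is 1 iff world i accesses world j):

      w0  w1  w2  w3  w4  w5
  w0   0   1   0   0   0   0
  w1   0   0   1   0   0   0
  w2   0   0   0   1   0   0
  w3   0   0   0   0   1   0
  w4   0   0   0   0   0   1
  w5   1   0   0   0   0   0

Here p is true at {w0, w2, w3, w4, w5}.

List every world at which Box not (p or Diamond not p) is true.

{w0}

w0: successors {w1}; not (p or Diamond not p) there: w1:T. ✓
w1: successors {w2}; not (p or Diamond not p) there: w2:F. ✗
w2: successors {w3}; not (p or Diamond not p) there: w3:F. ✗
w3: successors {w4}; not (p or Diamond not p) there: w4:F. ✗
w4: successors {w5}; not (p or Diamond not p) there: w5:F. ✗
w5: successors {w0}; not (p or Diamond not p) there: w0:F. ✗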